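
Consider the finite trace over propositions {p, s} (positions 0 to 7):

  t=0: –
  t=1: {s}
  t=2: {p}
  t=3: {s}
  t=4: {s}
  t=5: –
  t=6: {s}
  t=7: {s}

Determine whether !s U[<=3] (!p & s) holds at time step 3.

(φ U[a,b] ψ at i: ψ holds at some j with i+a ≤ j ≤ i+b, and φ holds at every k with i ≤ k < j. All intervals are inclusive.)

Need some j in [3,6] with (!p & s), and !s at every k in [3,j-1].
  j=3: (!p & s) holds; no prefix to check → satisfied.

True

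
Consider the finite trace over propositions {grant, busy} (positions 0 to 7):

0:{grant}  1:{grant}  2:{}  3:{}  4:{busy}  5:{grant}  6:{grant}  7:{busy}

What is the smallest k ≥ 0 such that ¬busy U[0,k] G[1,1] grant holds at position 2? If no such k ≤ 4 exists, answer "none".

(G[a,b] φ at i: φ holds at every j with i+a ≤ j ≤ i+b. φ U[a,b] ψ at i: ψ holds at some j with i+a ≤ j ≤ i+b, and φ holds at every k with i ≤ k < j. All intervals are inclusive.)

Need earliest j ≥ 2 with G[1,1] grant, and ¬busy at every k in [2,j-1].
  j=2: rhs fails.
  j=3: rhs fails.
  j=4: rhs holds; lhs holds on [2,3]. k = 2.

2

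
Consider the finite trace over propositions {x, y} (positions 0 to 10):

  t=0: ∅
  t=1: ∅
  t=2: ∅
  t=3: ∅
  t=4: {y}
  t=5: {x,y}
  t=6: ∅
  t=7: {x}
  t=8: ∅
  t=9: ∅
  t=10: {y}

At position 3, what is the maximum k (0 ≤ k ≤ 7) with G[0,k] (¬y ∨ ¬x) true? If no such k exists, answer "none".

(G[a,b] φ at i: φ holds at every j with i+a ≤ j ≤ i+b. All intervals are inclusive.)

1

(¬y ∨ ¬x) must hold from j=3 onward; find where it first fails.
  j=3: holds
  j=4: holds
  j=5: fails
Holds on [3,4], so largest k = 1.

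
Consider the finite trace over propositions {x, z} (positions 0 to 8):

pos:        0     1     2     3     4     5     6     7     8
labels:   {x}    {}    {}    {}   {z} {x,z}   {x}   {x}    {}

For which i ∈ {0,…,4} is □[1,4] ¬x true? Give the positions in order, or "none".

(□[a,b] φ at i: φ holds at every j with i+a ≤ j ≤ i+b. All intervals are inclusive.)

0

Evaluate at each i in [0,4]:
  i=0: ✓ (all of [1,4])
  i=1: ✗ (fails at j=5)
  i=2: ✗ (fails at j=5)
  i=3: ✗ (fails at j=5)
  i=4: ✗ (fails at j=5)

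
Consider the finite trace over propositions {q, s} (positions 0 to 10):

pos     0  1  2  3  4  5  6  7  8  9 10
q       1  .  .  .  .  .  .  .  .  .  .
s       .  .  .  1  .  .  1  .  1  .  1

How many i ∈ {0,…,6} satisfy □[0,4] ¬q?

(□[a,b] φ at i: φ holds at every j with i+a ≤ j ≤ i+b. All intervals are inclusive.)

6

Evaluate at each i in [0,6]:
  i=0: ✗ (fails at j=0)
  i=1: ✓ (all of [1,5])
  i=2: ✓ (all of [2,6])
  i=3: ✓ (all of [3,7])
  i=4: ✓ (all of [4,8])
  i=5: ✓ (all of [5,9])
  i=6: ✓ (all of [6,10])
Positions where it holds: {1, 2, 3, 4, 5, 6} → 6.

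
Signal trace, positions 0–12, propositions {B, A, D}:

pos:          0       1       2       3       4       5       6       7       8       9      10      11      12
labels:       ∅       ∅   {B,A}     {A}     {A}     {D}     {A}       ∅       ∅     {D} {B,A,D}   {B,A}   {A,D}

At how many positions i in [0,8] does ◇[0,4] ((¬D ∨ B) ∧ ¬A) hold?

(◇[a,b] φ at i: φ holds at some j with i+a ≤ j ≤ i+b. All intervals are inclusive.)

Evaluate at each i in [0,8]:
  i=0: ✓ (witness j=0)
  i=1: ✓ (witness j=1)
  i=2: ✗ (none in [2,6])
  i=3: ✓ (witness j=7)
  i=4: ✓ (witness j=7)
  i=5: ✓ (witness j=7)
  i=6: ✓ (witness j=7)
  i=7: ✓ (witness j=7)
  i=8: ✓ (witness j=8)
Positions where it holds: {0, 1, 3, 4, 5, 6, 7, 8} → 8.

8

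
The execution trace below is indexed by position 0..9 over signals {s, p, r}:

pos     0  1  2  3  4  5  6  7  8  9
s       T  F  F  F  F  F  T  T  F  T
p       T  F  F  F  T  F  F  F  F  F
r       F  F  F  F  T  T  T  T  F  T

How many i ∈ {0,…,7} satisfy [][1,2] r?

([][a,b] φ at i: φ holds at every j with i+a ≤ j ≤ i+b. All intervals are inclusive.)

Evaluate at each i in [0,7]:
  i=0: ✗ (fails at j=1)
  i=1: ✗ (fails at j=2)
  i=2: ✗ (fails at j=3)
  i=3: ✓ (all of [4,5])
  i=4: ✓ (all of [5,6])
  i=5: ✓ (all of [6,7])
  i=6: ✗ (fails at j=8)
  i=7: ✗ (fails at j=8)
Positions where it holds: {3, 4, 5} → 3.

3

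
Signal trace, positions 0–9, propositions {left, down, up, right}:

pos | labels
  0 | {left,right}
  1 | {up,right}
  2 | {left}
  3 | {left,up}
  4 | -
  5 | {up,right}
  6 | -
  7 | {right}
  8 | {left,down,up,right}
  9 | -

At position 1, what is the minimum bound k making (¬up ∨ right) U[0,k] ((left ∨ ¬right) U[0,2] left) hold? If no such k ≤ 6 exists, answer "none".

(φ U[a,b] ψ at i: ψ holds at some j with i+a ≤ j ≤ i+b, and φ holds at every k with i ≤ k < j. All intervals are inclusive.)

Need earliest j ≥ 1 with ((left ∨ ¬right) U[0,2] left), and (¬up ∨ right) at every k in [1,j-1].
  j=1: rhs fails.
  j=2: rhs holds; lhs holds on [1,1]. k = 1.

1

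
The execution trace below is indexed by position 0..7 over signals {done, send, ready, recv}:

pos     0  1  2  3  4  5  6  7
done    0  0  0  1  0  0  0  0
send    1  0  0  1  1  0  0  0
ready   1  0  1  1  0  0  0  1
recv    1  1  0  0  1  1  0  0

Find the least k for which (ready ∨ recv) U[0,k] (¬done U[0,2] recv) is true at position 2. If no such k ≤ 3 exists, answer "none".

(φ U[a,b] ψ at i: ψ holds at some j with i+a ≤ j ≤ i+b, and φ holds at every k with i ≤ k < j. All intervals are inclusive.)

Need earliest j ≥ 2 with (¬done U[0,2] recv), and (ready ∨ recv) at every k in [2,j-1].
  j=2: rhs fails.
  j=3: rhs fails.
  j=4: rhs holds; lhs holds on [2,3]. k = 2.

2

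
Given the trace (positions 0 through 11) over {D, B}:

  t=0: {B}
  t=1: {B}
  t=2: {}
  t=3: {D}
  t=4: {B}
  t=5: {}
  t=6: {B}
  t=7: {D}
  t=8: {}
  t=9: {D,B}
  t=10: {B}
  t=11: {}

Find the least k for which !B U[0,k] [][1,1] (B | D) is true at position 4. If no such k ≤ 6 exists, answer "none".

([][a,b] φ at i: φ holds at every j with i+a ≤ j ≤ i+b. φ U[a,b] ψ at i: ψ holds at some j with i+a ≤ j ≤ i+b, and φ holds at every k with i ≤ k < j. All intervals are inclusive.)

Need earliest j ≥ 4 with [][1,1] (B | D), and !B at every k in [4,j-1].
  j=4: rhs fails.
  j=5: rhs holds but lhs fails at k=4.
  j=6: rhs holds but lhs fails at k=4.
  j=7: rhs fails.
  j=8: rhs holds but lhs fails at k=4.
  j=9: rhs holds but lhs fails at k=4.
  j=10: rhs fails.
No witness within the range → none.

none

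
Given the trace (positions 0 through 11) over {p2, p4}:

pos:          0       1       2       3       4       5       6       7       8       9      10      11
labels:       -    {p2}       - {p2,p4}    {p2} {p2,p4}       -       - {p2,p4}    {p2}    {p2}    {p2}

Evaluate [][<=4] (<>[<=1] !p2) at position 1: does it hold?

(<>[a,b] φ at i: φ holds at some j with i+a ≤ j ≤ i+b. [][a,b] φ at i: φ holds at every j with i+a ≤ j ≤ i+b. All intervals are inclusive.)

Check <>[<=1] !p2 at every j in [1,5]:
  j=1: holds (witness at 2)
  j=2: holds (witness at 2)
  j=3: fails (none in [3,4])
  j=4: fails (none in [4,5])
  j=5: holds (witness at 6)
Fails at j=3 → formula fails.

False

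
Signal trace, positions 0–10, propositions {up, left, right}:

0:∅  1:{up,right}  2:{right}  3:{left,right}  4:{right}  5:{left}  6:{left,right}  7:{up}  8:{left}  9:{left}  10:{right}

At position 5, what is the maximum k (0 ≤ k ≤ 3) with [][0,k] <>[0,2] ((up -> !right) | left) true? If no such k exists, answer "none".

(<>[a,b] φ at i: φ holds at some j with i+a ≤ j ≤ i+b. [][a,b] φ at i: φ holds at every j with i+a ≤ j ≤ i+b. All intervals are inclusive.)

<>[0,2] ((up -> !right) | left) must hold from j=5 onward; find where it first fails.
  j=5: holds
  j=6: holds
  j=7: holds
  j=8: holds
Holds through j=8; largest k = 3.

3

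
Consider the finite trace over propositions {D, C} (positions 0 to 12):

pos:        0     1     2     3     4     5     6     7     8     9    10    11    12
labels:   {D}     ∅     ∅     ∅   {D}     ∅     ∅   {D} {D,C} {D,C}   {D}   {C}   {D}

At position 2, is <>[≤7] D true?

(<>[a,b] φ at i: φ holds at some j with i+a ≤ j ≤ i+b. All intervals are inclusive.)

True

Check D at each j in [2,9]:
  j=2: false
  j=3: false
  j=4: true
  j=5: false
  j=6: false
  j=7: true
  j=8: true
  j=9: true
Found at j=4 → formula holds.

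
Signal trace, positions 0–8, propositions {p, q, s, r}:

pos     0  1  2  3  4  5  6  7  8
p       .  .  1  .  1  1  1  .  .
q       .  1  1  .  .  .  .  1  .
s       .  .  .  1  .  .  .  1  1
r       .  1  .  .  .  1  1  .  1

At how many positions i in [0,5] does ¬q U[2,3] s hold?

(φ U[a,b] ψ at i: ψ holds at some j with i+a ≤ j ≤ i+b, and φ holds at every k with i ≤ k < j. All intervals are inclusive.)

2

Evaluate at each i in [0,5]:
  i=0: ✗ (lhs fails at k=1 before rhs at j=3)
  i=1: ✗ (lhs fails at k=1 before rhs at j=3)
  i=2: ✗ (no rhs in [4,5])
  i=3: ✗ (no rhs in [5,6])
  i=4: ✓ (rhs at j=7; lhs holds on [4,6])
  i=5: ✓ (rhs at j=7; lhs holds on [5,6])
Positions where it holds: {4, 5} → 2.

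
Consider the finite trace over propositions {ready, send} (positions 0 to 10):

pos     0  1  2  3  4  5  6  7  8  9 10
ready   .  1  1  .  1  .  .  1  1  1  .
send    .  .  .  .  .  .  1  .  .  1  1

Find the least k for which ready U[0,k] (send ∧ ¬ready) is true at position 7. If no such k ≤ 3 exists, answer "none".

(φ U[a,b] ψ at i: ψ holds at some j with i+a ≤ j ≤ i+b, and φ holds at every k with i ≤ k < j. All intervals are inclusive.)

Need earliest j ≥ 7 with (send ∧ ¬ready), and ready at every k in [7,j-1].
  j=7: rhs fails.
  j=8: rhs fails.
  j=9: rhs fails.
  j=10: rhs holds; lhs holds on [7,9]. k = 3.

3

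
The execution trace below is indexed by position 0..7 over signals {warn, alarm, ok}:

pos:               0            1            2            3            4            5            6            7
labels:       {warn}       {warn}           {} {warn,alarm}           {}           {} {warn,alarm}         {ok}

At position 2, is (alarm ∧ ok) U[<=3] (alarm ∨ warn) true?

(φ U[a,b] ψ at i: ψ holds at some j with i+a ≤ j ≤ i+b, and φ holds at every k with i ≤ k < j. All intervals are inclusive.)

Does not hold

Need some j in [2,5] with (alarm ∨ warn), and (alarm ∧ ok) at every k in [2,j-1].
  j=2: (alarm ∨ warn) false.
  j=3: (alarm ∨ warn) holds, but (alarm ∧ ok) fails at k=2 → not this j.
  j=4: (alarm ∨ warn) false.
  j=5: (alarm ∨ warn) false.
No j in the window works → until fails.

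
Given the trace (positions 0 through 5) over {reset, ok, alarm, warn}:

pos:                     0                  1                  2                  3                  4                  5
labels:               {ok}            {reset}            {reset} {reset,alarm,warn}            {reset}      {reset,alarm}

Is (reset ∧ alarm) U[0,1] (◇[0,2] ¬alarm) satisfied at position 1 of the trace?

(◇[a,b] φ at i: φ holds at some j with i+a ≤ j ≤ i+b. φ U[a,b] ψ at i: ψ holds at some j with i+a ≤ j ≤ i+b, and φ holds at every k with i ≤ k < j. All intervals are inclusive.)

Need some j in [1,2] with ◇[0,2] ¬alarm, and (reset ∧ alarm) at every k in [1,j-1].
  j=1: ◇[0,2] ¬alarm holds; no prefix to check → satisfied.

True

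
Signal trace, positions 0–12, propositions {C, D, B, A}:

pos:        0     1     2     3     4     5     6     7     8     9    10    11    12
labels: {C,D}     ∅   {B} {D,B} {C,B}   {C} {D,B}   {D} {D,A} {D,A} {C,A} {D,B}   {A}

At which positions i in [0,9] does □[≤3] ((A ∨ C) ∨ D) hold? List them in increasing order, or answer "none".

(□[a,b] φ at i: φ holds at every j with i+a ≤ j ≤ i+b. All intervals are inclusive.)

3, 4, 5, 6, 7, 8, 9

Evaluate at each i in [0,9]:
  i=0: ✗ (fails at j=1)
  i=1: ✗ (fails at j=1)
  i=2: ✗ (fails at j=2)
  i=3: ✓ (all of [3,6])
  i=4: ✓ (all of [4,7])
  i=5: ✓ (all of [5,8])
  i=6: ✓ (all of [6,9])
  i=7: ✓ (all of [7,10])
  i=8: ✓ (all of [8,11])
  i=9: ✓ (all of [9,12])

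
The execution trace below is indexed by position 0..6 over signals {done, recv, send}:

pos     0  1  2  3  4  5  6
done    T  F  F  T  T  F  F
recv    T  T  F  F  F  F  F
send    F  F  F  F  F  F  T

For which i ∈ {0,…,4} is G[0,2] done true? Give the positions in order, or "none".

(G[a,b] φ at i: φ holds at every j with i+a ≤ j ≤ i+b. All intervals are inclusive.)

Evaluate at each i in [0,4]:
  i=0: ✗ (fails at j=1)
  i=1: ✗ (fails at j=1)
  i=2: ✗ (fails at j=2)
  i=3: ✗ (fails at j=5)
  i=4: ✗ (fails at j=5)

none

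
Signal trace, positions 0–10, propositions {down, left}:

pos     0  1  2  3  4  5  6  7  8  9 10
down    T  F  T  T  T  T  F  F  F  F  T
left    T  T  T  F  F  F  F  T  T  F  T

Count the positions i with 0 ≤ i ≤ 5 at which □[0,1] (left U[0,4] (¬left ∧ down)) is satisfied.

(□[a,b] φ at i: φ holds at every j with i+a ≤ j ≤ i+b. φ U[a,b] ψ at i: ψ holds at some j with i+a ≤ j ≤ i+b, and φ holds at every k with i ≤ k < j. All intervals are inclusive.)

5

Evaluate at each i in [0,5]:
  i=0: ✓ (all of [0,1])
  i=1: ✓ (all of [1,2])
  i=2: ✓ (all of [2,3])
  i=3: ✓ (all of [3,4])
  i=4: ✓ (all of [4,5])
  i=5: ✗ (fails at j=6)
Positions where it holds: {0, 1, 2, 3, 4} → 5.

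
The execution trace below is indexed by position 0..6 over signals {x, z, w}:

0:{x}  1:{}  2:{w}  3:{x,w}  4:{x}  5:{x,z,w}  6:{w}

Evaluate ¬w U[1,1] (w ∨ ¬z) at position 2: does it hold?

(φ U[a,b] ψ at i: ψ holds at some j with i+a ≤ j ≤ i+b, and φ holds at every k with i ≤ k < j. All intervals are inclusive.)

Need some j in [3,3] with (w ∨ ¬z), and ¬w at every k in [2,j-1].
  j=3: (w ∨ ¬z) holds, but ¬w fails at k=2 → not this j.
No j in the window works → until fails.

Does not hold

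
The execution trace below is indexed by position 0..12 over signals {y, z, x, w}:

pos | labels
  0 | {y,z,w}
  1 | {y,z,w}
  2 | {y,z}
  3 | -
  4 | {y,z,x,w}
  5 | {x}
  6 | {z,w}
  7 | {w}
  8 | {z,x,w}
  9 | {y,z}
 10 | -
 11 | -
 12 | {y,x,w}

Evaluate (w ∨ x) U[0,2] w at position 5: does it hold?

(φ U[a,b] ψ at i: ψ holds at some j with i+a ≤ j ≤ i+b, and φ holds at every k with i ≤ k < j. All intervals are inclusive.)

Need some j in [5,7] with w, and (w ∨ x) at every k in [5,j-1].
  j=5: w false.
  j=6: w holds; (w ∨ x) holds at every k in [5,5] → satisfied.

Holds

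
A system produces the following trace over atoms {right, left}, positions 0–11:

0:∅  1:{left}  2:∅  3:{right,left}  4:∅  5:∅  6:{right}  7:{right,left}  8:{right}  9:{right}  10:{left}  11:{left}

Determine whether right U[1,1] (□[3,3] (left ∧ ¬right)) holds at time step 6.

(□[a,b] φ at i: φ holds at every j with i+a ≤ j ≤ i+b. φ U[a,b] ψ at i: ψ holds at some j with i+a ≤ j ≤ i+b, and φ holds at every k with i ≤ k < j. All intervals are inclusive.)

Need some j in [7,7] with □[3,3] (left ∧ ¬right), and right at every k in [6,j-1].
  j=7: □[3,3] (left ∧ ¬right) holds; right holds at every k in [6,6] → satisfied.

Holds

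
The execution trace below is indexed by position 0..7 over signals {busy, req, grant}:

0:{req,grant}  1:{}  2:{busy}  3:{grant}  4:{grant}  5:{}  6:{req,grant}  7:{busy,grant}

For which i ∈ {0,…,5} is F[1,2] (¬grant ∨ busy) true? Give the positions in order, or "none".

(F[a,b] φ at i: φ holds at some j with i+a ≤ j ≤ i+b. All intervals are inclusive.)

0, 1, 3, 4, 5

Evaluate at each i in [0,5]:
  i=0: ✓ (witness j=1)
  i=1: ✓ (witness j=2)
  i=2: ✗ (none in [3,4])
  i=3: ✓ (witness j=5)
  i=4: ✓ (witness j=5)
  i=5: ✓ (witness j=7)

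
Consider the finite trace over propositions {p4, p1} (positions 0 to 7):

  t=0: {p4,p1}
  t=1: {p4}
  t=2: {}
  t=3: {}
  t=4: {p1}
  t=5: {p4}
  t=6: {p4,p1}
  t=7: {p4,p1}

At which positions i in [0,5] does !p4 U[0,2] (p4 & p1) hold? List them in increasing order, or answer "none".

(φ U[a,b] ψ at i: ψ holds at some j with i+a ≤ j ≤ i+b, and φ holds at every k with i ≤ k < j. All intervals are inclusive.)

0

Evaluate at each i in [0,5]:
  i=0: ✓ (rhs at j=0)
  i=1: ✗ (no rhs in [1,3])
  i=2: ✗ (no rhs in [2,4])
  i=3: ✗ (no rhs in [3,5])
  i=4: ✗ (lhs fails at k=5 before rhs at j=6)
  i=5: ✗ (lhs fails at k=5 before rhs at j=6)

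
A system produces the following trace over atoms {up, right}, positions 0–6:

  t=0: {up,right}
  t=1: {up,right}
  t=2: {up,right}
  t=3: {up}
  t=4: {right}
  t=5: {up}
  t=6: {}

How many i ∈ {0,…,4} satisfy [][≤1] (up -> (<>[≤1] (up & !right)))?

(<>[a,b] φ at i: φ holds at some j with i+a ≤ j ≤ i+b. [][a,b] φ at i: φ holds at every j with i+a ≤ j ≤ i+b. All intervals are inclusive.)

3

Evaluate at each i in [0,4]:
  i=0: ✗ (fails at j=0)
  i=1: ✗ (fails at j=1)
  i=2: ✓ (all of [2,3])
  i=3: ✓ (all of [3,4])
  i=4: ✓ (all of [4,5])
Positions where it holds: {2, 3, 4} → 3.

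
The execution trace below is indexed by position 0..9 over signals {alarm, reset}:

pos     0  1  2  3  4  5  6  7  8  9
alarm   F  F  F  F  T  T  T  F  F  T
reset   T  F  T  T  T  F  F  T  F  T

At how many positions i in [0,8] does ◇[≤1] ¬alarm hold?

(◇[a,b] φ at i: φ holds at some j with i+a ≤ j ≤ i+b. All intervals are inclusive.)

Evaluate at each i in [0,8]:
  i=0: ✓ (witness j=0)
  i=1: ✓ (witness j=1)
  i=2: ✓ (witness j=2)
  i=3: ✓ (witness j=3)
  i=4: ✗ (none in [4,5])
  i=5: ✗ (none in [5,6])
  i=6: ✓ (witness j=7)
  i=7: ✓ (witness j=7)
  i=8: ✓ (witness j=8)
Positions where it holds: {0, 1, 2, 3, 6, 7, 8} → 7.

7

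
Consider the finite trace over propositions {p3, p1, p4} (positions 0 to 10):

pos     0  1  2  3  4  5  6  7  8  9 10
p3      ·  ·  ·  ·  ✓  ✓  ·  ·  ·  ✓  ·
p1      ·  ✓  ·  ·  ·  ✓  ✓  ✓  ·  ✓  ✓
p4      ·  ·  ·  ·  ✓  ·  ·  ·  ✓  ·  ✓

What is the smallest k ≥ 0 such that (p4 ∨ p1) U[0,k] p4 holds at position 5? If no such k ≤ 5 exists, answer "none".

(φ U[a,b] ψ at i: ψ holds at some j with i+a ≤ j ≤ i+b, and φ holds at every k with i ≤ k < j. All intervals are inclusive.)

Need earliest j ≥ 5 with p4, and (p4 ∨ p1) at every k in [5,j-1].
  j=5: rhs fails.
  j=6: rhs fails.
  j=7: rhs fails.
  j=8: rhs holds; lhs holds on [5,7]. k = 3.

3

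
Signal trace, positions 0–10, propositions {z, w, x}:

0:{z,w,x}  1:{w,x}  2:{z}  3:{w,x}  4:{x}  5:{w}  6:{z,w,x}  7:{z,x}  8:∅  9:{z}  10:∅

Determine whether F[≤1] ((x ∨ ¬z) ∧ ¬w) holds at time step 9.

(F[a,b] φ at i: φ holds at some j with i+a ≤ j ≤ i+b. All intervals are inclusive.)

Holds

Check ((x ∨ ¬z) ∧ ¬w) at each j in [9,10]:
  j=9: false
  j=10: true
Found at j=10 → formula holds.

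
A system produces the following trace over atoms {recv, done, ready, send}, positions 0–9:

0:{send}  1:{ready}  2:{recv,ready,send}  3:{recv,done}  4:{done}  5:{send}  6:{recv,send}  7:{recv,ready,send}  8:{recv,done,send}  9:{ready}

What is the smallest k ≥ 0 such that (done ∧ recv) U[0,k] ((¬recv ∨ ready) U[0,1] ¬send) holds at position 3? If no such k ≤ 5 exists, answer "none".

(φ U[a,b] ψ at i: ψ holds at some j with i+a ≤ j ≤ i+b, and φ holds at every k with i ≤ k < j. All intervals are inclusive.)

Need earliest j ≥ 3 with ((¬recv ∨ ready) U[0,1] ¬send), and (done ∧ recv) at every k in [3,j-1].
  j=3: rhs holds (empty prefix). k = 0.

0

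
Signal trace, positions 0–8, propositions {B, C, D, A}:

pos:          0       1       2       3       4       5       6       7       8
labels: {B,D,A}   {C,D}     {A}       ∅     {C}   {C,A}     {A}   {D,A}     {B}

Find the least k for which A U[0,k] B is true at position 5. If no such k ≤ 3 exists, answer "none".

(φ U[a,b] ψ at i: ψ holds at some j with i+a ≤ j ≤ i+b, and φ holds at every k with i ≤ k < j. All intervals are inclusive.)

3

Need earliest j ≥ 5 with B, and A at every k in [5,j-1].
  j=5: rhs fails.
  j=6: rhs fails.
  j=7: rhs fails.
  j=8: rhs holds; lhs holds on [5,7]. k = 3.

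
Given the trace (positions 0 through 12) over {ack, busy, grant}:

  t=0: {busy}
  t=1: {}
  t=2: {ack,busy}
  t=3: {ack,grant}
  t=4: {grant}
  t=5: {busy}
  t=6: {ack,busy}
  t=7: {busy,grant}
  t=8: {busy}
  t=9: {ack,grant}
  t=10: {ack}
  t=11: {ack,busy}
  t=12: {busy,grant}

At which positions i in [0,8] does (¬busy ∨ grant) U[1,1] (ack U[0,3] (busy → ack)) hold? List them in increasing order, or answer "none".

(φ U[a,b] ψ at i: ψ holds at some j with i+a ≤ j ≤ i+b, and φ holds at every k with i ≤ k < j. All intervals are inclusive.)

1, 3

Evaluate at each i in [0,8]:
  i=0: ✗ (lhs fails at k=0 before rhs at j=1)
  i=1: ✓ (rhs at j=2; lhs holds on [1,1])
  i=2: ✗ (lhs fails at k=2 before rhs at j=3)
  i=3: ✓ (rhs at j=4; lhs holds on [3,3])
  i=4: ✗ (no rhs in [5,5])
  i=5: ✗ (lhs fails at k=5 before rhs at j=6)
  i=6: ✗ (no rhs in [7,7])
  i=7: ✗ (no rhs in [8,8])
  i=8: ✗ (lhs fails at k=8 before rhs at j=9)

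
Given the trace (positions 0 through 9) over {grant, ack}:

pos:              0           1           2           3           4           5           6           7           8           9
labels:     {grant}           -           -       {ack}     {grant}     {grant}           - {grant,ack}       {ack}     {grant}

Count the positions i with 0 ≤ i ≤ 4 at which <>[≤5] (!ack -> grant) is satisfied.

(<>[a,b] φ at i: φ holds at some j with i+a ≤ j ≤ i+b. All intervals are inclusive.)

5

Evaluate at each i in [0,4]:
  i=0: ✓ (witness j=0)
  i=1: ✓ (witness j=3)
  i=2: ✓ (witness j=3)
  i=3: ✓ (witness j=3)
  i=4: ✓ (witness j=4)
Positions where it holds: {0, 1, 2, 3, 4} → 5.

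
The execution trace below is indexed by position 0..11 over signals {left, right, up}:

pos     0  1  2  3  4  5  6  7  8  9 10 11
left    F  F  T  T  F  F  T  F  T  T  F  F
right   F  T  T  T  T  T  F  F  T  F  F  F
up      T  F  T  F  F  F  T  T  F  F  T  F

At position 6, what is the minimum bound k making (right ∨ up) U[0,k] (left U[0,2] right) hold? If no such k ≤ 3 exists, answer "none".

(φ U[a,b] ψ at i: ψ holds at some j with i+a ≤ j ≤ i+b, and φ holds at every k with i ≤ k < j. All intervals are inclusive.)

Need earliest j ≥ 6 with (left U[0,2] right), and (right ∨ up) at every k in [6,j-1].
  j=6: rhs fails.
  j=7: rhs fails.
  j=8: rhs holds; lhs holds on [6,7]. k = 2.

2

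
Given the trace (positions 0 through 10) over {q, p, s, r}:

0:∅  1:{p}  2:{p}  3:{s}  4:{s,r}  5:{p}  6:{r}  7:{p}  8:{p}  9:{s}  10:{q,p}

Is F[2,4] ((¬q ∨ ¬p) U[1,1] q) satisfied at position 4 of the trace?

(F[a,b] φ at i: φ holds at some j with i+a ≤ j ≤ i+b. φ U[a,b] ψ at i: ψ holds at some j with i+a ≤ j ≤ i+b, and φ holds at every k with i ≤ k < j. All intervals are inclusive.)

No

Check ((¬q ∨ ¬p) U[1,1] q) at each j in [6,8]:
  j=6: fails
  j=7: fails
  j=8: fails
No position in the window satisfies it → formula fails.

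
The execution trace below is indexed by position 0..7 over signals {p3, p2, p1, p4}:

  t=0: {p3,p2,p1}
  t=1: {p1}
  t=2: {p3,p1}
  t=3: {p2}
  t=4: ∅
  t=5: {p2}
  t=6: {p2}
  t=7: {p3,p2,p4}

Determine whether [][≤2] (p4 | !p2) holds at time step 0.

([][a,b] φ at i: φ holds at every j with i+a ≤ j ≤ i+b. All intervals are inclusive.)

No

Check (p4 | !p2) at every j in [0,2]:
  j=0: false
  j=1: true
  j=2: true
Fails at j=0 → formula fails.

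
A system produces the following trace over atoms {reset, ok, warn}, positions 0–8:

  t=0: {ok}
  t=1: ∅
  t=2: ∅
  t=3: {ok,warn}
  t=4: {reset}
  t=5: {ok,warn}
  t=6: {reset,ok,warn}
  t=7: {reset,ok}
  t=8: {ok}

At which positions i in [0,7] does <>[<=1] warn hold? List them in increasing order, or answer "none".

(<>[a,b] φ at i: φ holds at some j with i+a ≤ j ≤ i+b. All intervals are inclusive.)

Evaluate at each i in [0,7]:
  i=0: ✗ (none in [0,1])
  i=1: ✗ (none in [1,2])
  i=2: ✓ (witness j=3)
  i=3: ✓ (witness j=3)
  i=4: ✓ (witness j=5)
  i=5: ✓ (witness j=5)
  i=6: ✓ (witness j=6)
  i=7: ✗ (none in [7,8])

2, 3, 4, 5, 6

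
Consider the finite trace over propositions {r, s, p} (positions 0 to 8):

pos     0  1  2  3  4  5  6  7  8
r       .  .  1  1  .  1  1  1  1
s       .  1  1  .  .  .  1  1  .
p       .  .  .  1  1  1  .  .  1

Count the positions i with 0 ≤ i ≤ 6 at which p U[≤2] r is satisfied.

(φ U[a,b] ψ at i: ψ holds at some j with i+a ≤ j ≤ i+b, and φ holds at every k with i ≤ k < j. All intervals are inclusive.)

5

Evaluate at each i in [0,6]:
  i=0: ✗ (lhs fails at k=0 before rhs at j=2)
  i=1: ✗ (lhs fails at k=1 before rhs at j=2)
  i=2: ✓ (rhs at j=2)
  i=3: ✓ (rhs at j=3)
  i=4: ✓ (rhs at j=5; lhs holds on [4,4])
  i=5: ✓ (rhs at j=5)
  i=6: ✓ (rhs at j=6)
Positions where it holds: {2, 3, 4, 5, 6} → 5.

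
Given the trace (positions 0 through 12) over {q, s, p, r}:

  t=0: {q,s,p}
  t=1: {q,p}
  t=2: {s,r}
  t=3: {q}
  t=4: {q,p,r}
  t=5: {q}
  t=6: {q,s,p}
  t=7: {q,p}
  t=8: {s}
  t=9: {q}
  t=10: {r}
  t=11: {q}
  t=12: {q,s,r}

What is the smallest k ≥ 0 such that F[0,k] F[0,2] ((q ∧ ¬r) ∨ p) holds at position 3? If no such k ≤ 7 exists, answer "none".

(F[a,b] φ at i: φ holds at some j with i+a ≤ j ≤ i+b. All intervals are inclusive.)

0

Scan j = 3,4,… for F[0,2] ((q ∧ ¬r) ∨ p):
  j=3: holds
First hit at j=3, so smallest k = 3-3 = 0.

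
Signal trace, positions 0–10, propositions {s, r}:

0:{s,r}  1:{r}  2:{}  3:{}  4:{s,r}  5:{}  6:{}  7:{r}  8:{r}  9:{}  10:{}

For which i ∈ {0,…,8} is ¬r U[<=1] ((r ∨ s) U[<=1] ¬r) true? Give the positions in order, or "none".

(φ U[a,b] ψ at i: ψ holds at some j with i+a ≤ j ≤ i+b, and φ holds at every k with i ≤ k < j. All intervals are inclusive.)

1, 2, 3, 4, 5, 6, 8

Evaluate at each i in [0,8]:
  i=0: ✗ (lhs fails at k=0 before rhs at j=1)
  i=1: ✓ (rhs at j=1)
  i=2: ✓ (rhs at j=2)
  i=3: ✓ (rhs at j=3)
  i=4: ✓ (rhs at j=4)
  i=5: ✓ (rhs at j=5)
  i=6: ✓ (rhs at j=6)
  i=7: ✗ (lhs fails at k=7 before rhs at j=8)
  i=8: ✓ (rhs at j=8)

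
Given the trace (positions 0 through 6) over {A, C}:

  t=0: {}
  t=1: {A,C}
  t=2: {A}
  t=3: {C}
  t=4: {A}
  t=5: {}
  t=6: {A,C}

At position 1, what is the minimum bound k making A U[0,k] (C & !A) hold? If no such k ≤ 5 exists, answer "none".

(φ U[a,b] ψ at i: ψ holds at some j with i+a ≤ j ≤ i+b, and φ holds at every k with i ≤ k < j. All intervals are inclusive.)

2

Need earliest j ≥ 1 with (C & !A), and A at every k in [1,j-1].
  j=1: rhs fails.
  j=2: rhs fails.
  j=3: rhs holds; lhs holds on [1,2]. k = 2.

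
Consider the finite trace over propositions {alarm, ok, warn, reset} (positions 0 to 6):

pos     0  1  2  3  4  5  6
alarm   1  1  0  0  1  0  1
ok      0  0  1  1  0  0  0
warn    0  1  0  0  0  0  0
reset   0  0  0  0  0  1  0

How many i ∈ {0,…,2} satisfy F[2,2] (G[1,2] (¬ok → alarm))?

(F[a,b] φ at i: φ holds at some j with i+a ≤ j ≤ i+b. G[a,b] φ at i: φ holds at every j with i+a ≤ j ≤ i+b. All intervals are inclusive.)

Evaluate at each i in [0,2]:
  i=0: ✓ (witness j=2)
  i=1: ✗ (none in [3,3])
  i=2: ✗ (none in [4,4])
Positions where it holds: {0} → 1.

1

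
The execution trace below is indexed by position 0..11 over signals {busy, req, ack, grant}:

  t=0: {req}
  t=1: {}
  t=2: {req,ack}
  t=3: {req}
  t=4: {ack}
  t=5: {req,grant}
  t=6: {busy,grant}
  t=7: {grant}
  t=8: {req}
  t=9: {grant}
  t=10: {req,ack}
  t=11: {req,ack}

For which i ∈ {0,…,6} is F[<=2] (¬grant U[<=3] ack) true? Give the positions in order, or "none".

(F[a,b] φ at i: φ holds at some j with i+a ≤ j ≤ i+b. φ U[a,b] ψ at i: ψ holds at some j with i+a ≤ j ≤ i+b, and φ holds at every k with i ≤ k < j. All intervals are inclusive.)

0, 1, 2, 3, 4

Evaluate at each i in [0,6]:
  i=0: ✓ (witness j=0)
  i=1: ✓ (witness j=1)
  i=2: ✓ (witness j=2)
  i=3: ✓ (witness j=3)
  i=4: ✓ (witness j=4)
  i=5: ✗ (none in [5,7])
  i=6: ✗ (none in [6,8])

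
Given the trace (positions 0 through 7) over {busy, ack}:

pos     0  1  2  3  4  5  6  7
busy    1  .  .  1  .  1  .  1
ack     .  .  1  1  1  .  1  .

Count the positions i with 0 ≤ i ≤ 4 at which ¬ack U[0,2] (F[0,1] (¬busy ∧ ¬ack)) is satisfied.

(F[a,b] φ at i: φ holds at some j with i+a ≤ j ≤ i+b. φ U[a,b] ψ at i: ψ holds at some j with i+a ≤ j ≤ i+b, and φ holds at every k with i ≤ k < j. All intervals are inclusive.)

Evaluate at each i in [0,4]:
  i=0: ✓ (rhs at j=0)
  i=1: ✓ (rhs at j=1)
  i=2: ✗ (no rhs in [2,4])
  i=3: ✗ (no rhs in [3,5])
  i=4: ✗ (no rhs in [4,6])
Positions where it holds: {0, 1} → 2.

2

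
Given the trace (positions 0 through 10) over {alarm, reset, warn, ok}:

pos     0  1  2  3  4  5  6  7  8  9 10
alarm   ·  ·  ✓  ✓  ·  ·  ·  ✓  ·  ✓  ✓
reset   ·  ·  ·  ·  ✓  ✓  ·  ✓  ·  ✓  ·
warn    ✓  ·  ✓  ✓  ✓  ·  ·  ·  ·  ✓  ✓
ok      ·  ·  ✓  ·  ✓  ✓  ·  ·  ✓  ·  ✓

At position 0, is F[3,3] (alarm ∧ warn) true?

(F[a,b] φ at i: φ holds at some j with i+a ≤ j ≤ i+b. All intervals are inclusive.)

True

Check (alarm ∧ warn) at each j in [3,3]:
  j=3: true
Found at j=3 → formula holds.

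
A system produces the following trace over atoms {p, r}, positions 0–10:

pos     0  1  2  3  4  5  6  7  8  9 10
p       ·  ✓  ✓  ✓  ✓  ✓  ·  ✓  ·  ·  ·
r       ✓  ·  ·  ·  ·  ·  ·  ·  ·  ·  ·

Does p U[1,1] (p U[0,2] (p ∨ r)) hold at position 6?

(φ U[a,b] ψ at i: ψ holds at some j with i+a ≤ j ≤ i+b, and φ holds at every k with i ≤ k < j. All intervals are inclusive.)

False

Need some j in [7,7] with (p U[0,2] (p ∨ r)), and p at every k in [6,j-1].
  j=7: (p U[0,2] (p ∨ r)) holds, but p fails at k=6 → not this j.
No j in the window works → until fails.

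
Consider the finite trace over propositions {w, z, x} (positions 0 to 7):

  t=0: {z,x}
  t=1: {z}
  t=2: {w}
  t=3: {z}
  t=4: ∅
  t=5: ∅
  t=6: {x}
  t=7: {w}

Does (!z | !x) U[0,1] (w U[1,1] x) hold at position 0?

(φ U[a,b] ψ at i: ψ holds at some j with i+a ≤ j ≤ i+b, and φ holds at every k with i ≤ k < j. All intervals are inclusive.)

False

Need some j in [0,1] with (w U[1,1] x), and (!z | !x) at every k in [0,j-1].
  j=0: (w U[1,1] x) — fails.
  j=1: (w U[1,1] x) — fails.
No j in the window works → until fails.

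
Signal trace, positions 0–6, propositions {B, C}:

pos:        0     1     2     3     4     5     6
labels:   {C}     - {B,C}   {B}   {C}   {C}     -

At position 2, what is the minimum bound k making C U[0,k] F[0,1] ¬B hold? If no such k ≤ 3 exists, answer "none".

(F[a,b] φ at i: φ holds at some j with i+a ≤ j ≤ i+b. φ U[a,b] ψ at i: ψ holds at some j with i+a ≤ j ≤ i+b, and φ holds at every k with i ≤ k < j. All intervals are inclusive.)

Need earliest j ≥ 2 with F[0,1] ¬B, and C at every k in [2,j-1].
  j=2: rhs fails.
  j=3: rhs holds; lhs holds on [2,2]. k = 1.

1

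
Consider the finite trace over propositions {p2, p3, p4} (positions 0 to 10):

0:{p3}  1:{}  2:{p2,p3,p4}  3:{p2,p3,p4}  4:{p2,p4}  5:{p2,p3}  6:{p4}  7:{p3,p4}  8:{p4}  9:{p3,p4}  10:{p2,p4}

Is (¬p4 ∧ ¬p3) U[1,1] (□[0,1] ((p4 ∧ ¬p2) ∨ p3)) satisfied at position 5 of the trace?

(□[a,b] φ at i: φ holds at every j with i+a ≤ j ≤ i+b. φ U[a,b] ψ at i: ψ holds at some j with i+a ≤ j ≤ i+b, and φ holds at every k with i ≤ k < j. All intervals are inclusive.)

Does not hold

Need some j in [6,6] with □[0,1] ((p4 ∧ ¬p2) ∨ p3), and (¬p4 ∧ ¬p3) at every k in [5,j-1].
  j=6: □[0,1] ((p4 ∧ ¬p2) ∨ p3) holds, but (¬p4 ∧ ¬p3) fails at k=5 → not this j.
No j in the window works → until fails.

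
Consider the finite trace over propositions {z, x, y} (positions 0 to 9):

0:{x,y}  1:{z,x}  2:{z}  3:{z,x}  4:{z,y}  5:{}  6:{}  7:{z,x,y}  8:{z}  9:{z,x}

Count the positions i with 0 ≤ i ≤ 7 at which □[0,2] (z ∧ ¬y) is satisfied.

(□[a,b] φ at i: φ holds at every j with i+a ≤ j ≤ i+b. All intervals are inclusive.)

Evaluate at each i in [0,7]:
  i=0: ✗ (fails at j=0)
  i=1: ✓ (all of [1,3])
  i=2: ✗ (fails at j=4)
  i=3: ✗ (fails at j=4)
  i=4: ✗ (fails at j=4)
  i=5: ✗ (fails at j=5)
  i=6: ✗ (fails at j=6)
  i=7: ✗ (fails at j=7)
Positions where it holds: {1} → 1.

1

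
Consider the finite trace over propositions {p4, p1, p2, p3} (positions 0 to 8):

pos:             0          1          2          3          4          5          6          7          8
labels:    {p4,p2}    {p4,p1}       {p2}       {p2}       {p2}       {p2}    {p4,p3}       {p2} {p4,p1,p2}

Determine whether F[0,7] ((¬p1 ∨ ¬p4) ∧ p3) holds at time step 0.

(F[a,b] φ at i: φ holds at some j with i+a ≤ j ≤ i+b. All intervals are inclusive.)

Check ((¬p1 ∨ ¬p4) ∧ p3) at each j in [0,7]:
  j=0: false
  j=1: false
  j=2: false
  j=3: false
  j=4: false
  j=5: false
  j=6: true
  j=7: false
Found at j=6 → formula holds.

True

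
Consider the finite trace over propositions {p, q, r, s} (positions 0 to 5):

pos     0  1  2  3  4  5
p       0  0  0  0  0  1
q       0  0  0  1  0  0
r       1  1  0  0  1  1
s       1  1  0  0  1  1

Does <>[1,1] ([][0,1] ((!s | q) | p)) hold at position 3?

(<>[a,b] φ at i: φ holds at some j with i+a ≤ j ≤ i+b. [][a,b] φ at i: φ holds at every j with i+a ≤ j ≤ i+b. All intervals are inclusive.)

Does not hold

Check [][0,1] ((!s | q) | p) at each j in [4,4]:
  j=4: fails at 4
No position in the window satisfies it → formula fails.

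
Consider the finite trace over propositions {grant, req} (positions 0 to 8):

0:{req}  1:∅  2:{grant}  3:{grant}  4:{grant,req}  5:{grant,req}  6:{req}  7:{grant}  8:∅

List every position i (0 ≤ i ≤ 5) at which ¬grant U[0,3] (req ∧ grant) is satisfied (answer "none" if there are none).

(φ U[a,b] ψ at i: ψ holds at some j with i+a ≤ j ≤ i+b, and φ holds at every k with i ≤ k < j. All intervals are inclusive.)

Evaluate at each i in [0,5]:
  i=0: ✗ (no rhs in [0,3])
  i=1: ✗ (lhs fails at k=2 before rhs at j=4)
  i=2: ✗ (lhs fails at k=2 before rhs at j=4)
  i=3: ✗ (lhs fails at k=3 before rhs at j=4)
  i=4: ✓ (rhs at j=4)
  i=5: ✓ (rhs at j=5)

4, 5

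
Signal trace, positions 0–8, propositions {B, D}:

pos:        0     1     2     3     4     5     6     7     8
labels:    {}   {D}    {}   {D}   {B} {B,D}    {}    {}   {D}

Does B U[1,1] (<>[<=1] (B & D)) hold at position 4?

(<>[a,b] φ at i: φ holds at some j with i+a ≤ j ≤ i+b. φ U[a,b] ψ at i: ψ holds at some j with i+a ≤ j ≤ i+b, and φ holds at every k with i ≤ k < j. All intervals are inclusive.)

Need some j in [5,5] with <>[<=1] (B & D), and B at every k in [4,j-1].
  j=5: <>[<=1] (B & D) holds; B holds at every k in [4,4] → satisfied.

True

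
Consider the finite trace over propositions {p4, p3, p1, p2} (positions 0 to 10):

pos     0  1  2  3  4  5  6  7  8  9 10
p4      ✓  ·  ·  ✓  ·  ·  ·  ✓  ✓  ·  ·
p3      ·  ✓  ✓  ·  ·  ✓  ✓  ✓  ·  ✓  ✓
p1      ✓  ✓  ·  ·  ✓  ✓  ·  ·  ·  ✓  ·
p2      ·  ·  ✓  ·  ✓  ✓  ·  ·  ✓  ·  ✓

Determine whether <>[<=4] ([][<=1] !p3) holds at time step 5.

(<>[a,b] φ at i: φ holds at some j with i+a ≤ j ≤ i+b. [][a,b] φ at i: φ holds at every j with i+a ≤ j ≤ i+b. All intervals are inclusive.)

Does not hold

Check [][<=1] !p3 at each j in [5,9]:
  j=5: fails at 5
  j=6: fails at 6
  j=7: fails at 7
  j=8: fails at 9
  j=9: fails at 9
No position in the window satisfies it → formula fails.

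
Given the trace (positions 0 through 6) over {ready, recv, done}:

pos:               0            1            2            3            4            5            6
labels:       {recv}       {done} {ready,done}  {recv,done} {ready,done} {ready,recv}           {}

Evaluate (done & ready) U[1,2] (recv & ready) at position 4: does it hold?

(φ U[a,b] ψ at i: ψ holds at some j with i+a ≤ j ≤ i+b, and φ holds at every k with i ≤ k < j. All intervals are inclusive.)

Yes

Need some j in [5,6] with (recv & ready), and (done & ready) at every k in [4,j-1].
  j=5: (recv & ready) holds; (done & ready) holds at every k in [4,4] → satisfied.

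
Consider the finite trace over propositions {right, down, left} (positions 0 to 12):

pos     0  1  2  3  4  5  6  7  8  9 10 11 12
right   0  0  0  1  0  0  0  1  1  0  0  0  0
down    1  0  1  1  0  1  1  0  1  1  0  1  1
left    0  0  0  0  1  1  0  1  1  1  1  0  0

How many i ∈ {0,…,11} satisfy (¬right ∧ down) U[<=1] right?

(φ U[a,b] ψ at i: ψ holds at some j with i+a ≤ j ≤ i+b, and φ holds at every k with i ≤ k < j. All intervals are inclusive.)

Evaluate at each i in [0,11]:
  i=0: ✗ (no rhs in [0,1])
  i=1: ✗ (no rhs in [1,2])
  i=2: ✓ (rhs at j=3; lhs holds on [2,2])
  i=3: ✓ (rhs at j=3)
  i=4: ✗ (no rhs in [4,5])
  i=5: ✗ (no rhs in [5,6])
  i=6: ✓ (rhs at j=7; lhs holds on [6,6])
  i=7: ✓ (rhs at j=7)
  i=8: ✓ (rhs at j=8)
  i=9: ✗ (no rhs in [9,10])
  i=10: ✗ (no rhs in [10,11])
  i=11: ✗ (no rhs in [11,12])
Positions where it holds: {2, 3, 6, 7, 8} → 5.

5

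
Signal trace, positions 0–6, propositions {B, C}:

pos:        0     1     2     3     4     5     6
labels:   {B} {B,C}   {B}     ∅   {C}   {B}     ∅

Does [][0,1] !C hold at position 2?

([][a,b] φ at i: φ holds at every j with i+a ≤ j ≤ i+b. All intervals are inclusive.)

Check !C at every j in [2,3]:
  j=2: true
  j=3: true
All positions satisfy it → formula holds.

True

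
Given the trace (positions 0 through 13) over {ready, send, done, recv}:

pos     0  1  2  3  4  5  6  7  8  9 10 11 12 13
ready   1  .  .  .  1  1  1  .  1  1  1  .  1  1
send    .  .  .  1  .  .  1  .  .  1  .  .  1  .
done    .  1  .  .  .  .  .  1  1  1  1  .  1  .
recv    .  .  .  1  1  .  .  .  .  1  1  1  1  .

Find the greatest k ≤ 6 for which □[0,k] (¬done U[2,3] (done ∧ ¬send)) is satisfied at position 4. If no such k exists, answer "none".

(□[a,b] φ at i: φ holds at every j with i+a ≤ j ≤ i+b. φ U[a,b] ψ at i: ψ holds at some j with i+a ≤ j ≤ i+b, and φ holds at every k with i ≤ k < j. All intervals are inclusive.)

(¬done U[2,3] (done ∧ ¬send)) must hold from j=4 onward; find where it first fails.
  j=4: holds
  j=5: holds
  j=6: fails
Holds on [4,5], so largest k = 1.

1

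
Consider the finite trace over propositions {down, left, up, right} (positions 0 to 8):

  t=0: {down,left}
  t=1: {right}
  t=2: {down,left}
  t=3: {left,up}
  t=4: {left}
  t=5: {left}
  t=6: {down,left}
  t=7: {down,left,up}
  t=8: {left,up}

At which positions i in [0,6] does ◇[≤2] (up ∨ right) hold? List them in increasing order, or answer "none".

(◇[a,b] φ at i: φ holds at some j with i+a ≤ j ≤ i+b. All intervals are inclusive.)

Evaluate at each i in [0,6]:
  i=0: ✓ (witness j=1)
  i=1: ✓ (witness j=1)
  i=2: ✓ (witness j=3)
  i=3: ✓ (witness j=3)
  i=4: ✗ (none in [4,6])
  i=5: ✓ (witness j=7)
  i=6: ✓ (witness j=7)

0, 1, 2, 3, 5, 6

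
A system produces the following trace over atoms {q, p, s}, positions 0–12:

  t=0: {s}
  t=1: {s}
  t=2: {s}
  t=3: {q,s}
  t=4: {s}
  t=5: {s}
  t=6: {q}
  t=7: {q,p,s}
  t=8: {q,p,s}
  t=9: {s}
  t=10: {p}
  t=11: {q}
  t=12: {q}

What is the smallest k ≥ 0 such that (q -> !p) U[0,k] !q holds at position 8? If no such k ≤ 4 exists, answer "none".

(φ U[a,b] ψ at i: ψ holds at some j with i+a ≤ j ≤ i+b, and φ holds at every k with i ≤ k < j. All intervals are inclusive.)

none

Need earliest j ≥ 8 with !q, and (q -> !p) at every k in [8,j-1].
  j=8: rhs fails.
  j=9: rhs holds but lhs fails at k=8.
  j=10: rhs holds but lhs fails at k=8.
  j=11: rhs fails.
  j=12: rhs fails.
No witness within the range → none.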